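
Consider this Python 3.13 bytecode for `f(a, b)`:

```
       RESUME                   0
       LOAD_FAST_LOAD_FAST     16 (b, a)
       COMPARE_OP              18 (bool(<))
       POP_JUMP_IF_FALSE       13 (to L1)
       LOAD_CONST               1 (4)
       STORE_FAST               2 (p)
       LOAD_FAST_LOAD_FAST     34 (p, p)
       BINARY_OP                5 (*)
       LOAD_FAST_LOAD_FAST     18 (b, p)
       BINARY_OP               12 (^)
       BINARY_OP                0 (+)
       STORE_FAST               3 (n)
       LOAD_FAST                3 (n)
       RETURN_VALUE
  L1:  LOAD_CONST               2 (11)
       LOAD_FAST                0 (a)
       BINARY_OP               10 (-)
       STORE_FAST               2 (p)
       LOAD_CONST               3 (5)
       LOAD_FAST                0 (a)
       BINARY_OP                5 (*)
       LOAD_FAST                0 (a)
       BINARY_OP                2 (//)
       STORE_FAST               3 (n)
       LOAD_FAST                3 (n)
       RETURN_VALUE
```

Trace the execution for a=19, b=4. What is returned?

16

LOAD_FAST_LOAD_FAST b,a → push 4,19. Stack: [4, 19]
COMPARE_OP bool(<) → 4 vs 19 = True. Stack: [True]
POP_JUMP_IF_FALSE → pop True; no jump. Stack: []
LOAD_CONST → push 4. Stack: [4]
STORE_FAST p → p=4. Stack: []
LOAD_FAST_LOAD_FAST p,p → push 4,4. Stack: [4, 4]
BINARY_OP * → 4 * 4 = 16. Stack: [16]
LOAD_FAST_LOAD_FAST b,p → push 4,4. Stack: [16, 4, 4]
BINARY_OP ^ → 4 ^ 4 = 0. Stack: [16, 0]
BINARY_OP + → 16 + 0 = 16. Stack: [16]
STORE_FAST n → n=16. Stack: []
LOAD_FAST n → push 16. Stack: [16]
RETURN_VALUE → return 16.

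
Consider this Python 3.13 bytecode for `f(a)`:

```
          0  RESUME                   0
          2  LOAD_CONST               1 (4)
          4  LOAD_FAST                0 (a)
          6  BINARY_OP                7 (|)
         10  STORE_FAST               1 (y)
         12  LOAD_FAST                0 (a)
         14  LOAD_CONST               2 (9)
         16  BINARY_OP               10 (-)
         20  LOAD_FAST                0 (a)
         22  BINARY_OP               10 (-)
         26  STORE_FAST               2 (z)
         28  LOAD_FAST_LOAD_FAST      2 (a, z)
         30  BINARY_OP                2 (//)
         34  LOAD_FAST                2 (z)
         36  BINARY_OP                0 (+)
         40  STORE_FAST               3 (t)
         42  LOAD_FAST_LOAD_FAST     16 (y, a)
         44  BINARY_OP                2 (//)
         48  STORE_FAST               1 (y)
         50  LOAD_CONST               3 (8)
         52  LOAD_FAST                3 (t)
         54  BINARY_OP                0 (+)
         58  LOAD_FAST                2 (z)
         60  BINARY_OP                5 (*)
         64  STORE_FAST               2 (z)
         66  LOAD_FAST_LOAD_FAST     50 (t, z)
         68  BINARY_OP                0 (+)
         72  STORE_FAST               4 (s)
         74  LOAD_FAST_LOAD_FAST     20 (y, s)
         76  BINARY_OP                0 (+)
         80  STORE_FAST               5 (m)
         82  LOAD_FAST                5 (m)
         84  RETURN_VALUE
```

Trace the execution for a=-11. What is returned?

LOAD_CONST → push 4. Stack: [4]
LOAD_FAST a → push -11. Stack: [4, -11]
BINARY_OP | → 4 | -11 = -11. Stack: [-11]
STORE_FAST y → y=-11. Stack: []
LOAD_FAST a → push -11. Stack: [-11]
LOAD_CONST → push 9. Stack: [-11, 9]
BINARY_OP - → -11 - 9 = -20. Stack: [-20]
LOAD_FAST a → push -11. Stack: [-20, -11]
BINARY_OP - → -20 - -11 = -9. Stack: [-9]
STORE_FAST z → z=-9. Stack: []
LOAD_FAST_LOAD_FAST a,z → push -11,-9. Stack: [-11, -9]
BINARY_OP // → -11 // -9 = 1. Stack: [1]
LOAD_FAST z → push -9. Stack: [1, -9]
BINARY_OP + → 1 + -9 = -8. Stack: [-8]
STORE_FAST t → t=-8. Stack: []
LOAD_FAST_LOAD_FAST y,a → push -11,-11. Stack: [-11, -11]
BINARY_OP // → -11 // -11 = 1. Stack: [1]
STORE_FAST y → y=1. Stack: []
LOAD_CONST → push 8. Stack: [8]
LOAD_FAST t → push -8. Stack: [8, -8]
BINARY_OP + → 8 + -8 = 0. Stack: [0]
LOAD_FAST z → push -9. Stack: [0, -9]
BINARY_OP * → 0 * -9 = 0. Stack: [0]
STORE_FAST z → z=0. Stack: []
LOAD_FAST_LOAD_FAST t,z → push -8,0. Stack: [-8, 0]
BINARY_OP + → -8 + 0 = -8. Stack: [-8]
STORE_FAST s → s=-8. Stack: []
LOAD_FAST_LOAD_FAST y,s → push 1,-8. Stack: [1, -8]
BINARY_OP + → 1 + -8 = -7. Stack: [-7]
STORE_FAST m → m=-7. Stack: []
LOAD_FAST m → push -7. Stack: [-7]
RETURN_VALUE → return -7.

-7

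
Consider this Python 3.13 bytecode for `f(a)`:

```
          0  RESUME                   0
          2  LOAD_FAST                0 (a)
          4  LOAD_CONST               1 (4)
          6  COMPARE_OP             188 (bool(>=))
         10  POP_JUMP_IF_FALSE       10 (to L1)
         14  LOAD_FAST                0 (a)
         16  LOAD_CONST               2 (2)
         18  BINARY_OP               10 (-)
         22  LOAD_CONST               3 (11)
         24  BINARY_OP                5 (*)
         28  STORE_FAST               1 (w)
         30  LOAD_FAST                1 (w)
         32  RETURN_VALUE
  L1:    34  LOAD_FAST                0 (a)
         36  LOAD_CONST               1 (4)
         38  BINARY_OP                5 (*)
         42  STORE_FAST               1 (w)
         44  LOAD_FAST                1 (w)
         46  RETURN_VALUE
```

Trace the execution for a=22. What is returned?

220

LOAD_FAST a → push 22. Stack: [22]
LOAD_CONST → push 4. Stack: [22, 4]
COMPARE_OP bool(>=) → 22 vs 4 = True. Stack: [True]
POP_JUMP_IF_FALSE → pop True; no jump. Stack: []
LOAD_FAST a → push 22. Stack: [22]
LOAD_CONST → push 2. Stack: [22, 2]
BINARY_OP - → 22 - 2 = 20. Stack: [20]
LOAD_CONST → push 11. Stack: [20, 11]
BINARY_OP * → 20 * 11 = 220. Stack: [220]
STORE_FAST w → w=220. Stack: []
LOAD_FAST w → push 220. Stack: [220]
RETURN_VALUE → return 220.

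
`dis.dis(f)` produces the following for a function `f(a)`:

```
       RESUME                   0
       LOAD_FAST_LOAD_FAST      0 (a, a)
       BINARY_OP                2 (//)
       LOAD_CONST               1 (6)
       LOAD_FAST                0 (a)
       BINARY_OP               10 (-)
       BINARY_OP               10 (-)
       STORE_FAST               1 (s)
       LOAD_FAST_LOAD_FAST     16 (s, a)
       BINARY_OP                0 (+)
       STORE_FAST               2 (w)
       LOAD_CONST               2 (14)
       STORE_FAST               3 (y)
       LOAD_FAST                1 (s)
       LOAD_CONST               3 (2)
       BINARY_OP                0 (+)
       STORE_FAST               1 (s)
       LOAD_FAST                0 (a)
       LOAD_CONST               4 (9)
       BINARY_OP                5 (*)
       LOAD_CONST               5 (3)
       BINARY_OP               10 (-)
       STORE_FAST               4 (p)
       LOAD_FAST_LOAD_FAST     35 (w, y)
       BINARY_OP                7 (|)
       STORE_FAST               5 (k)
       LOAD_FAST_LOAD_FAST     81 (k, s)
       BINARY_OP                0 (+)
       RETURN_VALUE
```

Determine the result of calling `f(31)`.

LOAD_FAST_LOAD_FAST a,a → push 31,31. Stack: [31, 31]
BINARY_OP // → 31 // 31 = 1. Stack: [1]
LOAD_CONST → push 6. Stack: [1, 6]
LOAD_FAST a → push 31. Stack: [1, 6, 31]
BINARY_OP - → 6 - 31 = -25. Stack: [1, -25]
BINARY_OP - → 1 - -25 = 26. Stack: [26]
STORE_FAST s → s=26. Stack: []
LOAD_FAST_LOAD_FAST s,a → push 26,31. Stack: [26, 31]
BINARY_OP + → 26 + 31 = 57. Stack: [57]
STORE_FAST w → w=57. Stack: []
LOAD_CONST → push 14. Stack: [14]
STORE_FAST y → y=14. Stack: []
LOAD_FAST s → push 26. Stack: [26]
LOAD_CONST → push 2. Stack: [26, 2]
BINARY_OP + → 26 + 2 = 28. Stack: [28]
STORE_FAST s → s=28. Stack: []
LOAD_FAST a → push 31. Stack: [31]
LOAD_CONST → push 9. Stack: [31, 9]
BINARY_OP * → 31 * 9 = 279. Stack: [279]
LOAD_CONST → push 3. Stack: [279, 3]
BINARY_OP - → 279 - 3 = 276. Stack: [276]
STORE_FAST p → p=276. Stack: []
LOAD_FAST_LOAD_FAST w,y → push 57,14. Stack: [57, 14]
BINARY_OP | → 57 | 14 = 63. Stack: [63]
STORE_FAST k → k=63. Stack: []
LOAD_FAST_LOAD_FAST k,s → push 63,28. Stack: [63, 28]
BINARY_OP + → 63 + 28 = 91. Stack: [91]
RETURN_VALUE → return 91.

91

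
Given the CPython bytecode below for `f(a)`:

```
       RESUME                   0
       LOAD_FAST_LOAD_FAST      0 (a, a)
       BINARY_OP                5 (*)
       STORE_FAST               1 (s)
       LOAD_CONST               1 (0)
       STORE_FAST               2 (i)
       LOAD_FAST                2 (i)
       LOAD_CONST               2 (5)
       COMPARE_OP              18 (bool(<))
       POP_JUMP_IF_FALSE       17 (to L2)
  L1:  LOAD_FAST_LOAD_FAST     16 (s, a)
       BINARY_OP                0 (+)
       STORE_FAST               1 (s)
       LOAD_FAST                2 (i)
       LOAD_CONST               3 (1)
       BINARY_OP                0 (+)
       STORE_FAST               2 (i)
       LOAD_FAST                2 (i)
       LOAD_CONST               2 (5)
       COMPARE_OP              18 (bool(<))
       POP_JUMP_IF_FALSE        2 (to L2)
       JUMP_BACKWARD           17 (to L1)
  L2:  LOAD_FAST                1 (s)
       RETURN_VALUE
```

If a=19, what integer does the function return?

456

LOAD_FAST_LOAD_FAST a,a → push 19,19
BINARY_OP * → 19 * 19 = 361
STORE_FAST s → s=361
LOAD_CONST → push 0
STORE_FAST i → i=0
LOAD_FAST i → push 0
LOAD_CONST → push 5
COMPARE_OP bool(<) → 0 vs 5 = True
POP_JUMP_IF_FALSE → pop True; no jump
LOAD_FAST_LOAD_FAST s,a → push 361,19
BINARY_OP + → 361 + 19 = 380
STORE_FAST s → s=380
LOAD_FAST i → push 0
LOAD_CONST → push 1
BINARY_OP + → 0 + 1 = 1
STORE_FAST i → i=1
LOAD_FAST i → push 1
LOAD_CONST → push 5
COMPARE_OP bool(<) → 1 vs 5 = True
POP_JUMP_IF_FALSE → pop True; no jump
LOAD_FAST_LOAD_FAST s,a → push 380,19
BINARY_OP + → 380 + 19 = 399
STORE_FAST s → s=399
LOAD_FAST i → push 1
LOAD_CONST → push 1
BINARY_OP + → 1 + 1 = 2
STORE_FAST i → i=2
LOAD_FAST i → push 2
LOAD_CONST → push 5
COMPARE_OP bool(<) → 2 vs 5 = True
POP_JUMP_IF_FALSE → pop True; no jump
LOAD_FAST_LOAD_FAST s,a → push 399,19
BINARY_OP + → 399 + 19 = 418
STORE_FAST s → s=418
LOAD_FAST i → push 2
LOAD_CONST → push 1
BINARY_OP + → 2 + 1 = 3
STORE_FAST i → i=3
LOAD_FAST i → push 3
LOAD_CONST → push 5
COMPARE_OP bool(<) → 3 vs 5 = True
POP_JUMP_IF_FALSE → pop True; no jump
LOAD_FAST_LOAD_FAST s,a → push 418,19
BINARY_OP + → 418 + 19 = 437
STORE_FAST s → s=437
LOAD_FAST i → push 3
LOAD_CONST → push 1
BINARY_OP + → 3 + 1 = 4
STORE_FAST i → i=4
LOAD_FAST i → push 4
LOAD_CONST → push 5
COMPARE_OP bool(<) → 4 vs 5 = True
POP_JUMP_IF_FALSE → pop True; no jump
LOAD_FAST_LOAD_FAST s,a → push 437,19
BINARY_OP + → 437 + 19 = 456
STORE_FAST s → s=456
LOAD_FAST i → push 4
LOAD_CONST → push 1
BINARY_OP + → 4 + 1 = 5
STORE_FAST i → i=5
LOAD_FAST i → push 5
LOAD_CONST → push 5
COMPARE_OP bool(<) → 5 vs 5 = False
POP_JUMP_IF_FALSE → pop False; jump
LOAD_FAST s → push 456
RETURN_VALUE → return 456.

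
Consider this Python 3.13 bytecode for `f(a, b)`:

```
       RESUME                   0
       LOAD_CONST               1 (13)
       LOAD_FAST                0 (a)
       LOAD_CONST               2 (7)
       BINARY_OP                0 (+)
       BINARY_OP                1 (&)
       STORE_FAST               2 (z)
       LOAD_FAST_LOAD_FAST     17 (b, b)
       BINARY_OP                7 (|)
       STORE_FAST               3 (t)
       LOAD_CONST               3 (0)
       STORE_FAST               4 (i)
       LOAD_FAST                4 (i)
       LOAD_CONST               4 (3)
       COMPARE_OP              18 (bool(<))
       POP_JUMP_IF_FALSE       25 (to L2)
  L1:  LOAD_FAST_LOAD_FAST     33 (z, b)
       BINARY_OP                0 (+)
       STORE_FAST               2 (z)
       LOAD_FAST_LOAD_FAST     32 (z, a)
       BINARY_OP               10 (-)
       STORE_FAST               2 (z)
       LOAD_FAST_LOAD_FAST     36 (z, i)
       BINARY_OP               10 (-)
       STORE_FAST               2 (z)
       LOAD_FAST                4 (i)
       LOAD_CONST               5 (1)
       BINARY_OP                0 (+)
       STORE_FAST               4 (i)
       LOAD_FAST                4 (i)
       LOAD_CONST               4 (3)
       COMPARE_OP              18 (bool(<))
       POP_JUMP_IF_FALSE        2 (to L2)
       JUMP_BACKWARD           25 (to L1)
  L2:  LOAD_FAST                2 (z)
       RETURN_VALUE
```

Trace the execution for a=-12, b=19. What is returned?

99

LOAD_CONST → push 13
LOAD_FAST a → push -12
LOAD_CONST → push 7
BINARY_OP + → -12 + 7 = -5
BINARY_OP & → 13 & -5 = 9
STORE_FAST z → z=9
LOAD_FAST_LOAD_FAST b,b → push 19,19
BINARY_OP | → 19 | 19 = 19
STORE_FAST t → t=19
LOAD_CONST → push 0
STORE_FAST i → i=0
LOAD_FAST i → push 0
LOAD_CONST → push 3
COMPARE_OP bool(<) → 0 vs 3 = True
POP_JUMP_IF_FALSE → pop True; no jump
LOAD_FAST_LOAD_FAST z,b → push 9,19
BINARY_OP + → 9 + 19 = 28
STORE_FAST z → z=28
LOAD_FAST_LOAD_FAST z,a → push 28,-12
BINARY_OP - → 28 - -12 = 40
STORE_FAST z → z=40
LOAD_FAST_LOAD_FAST z,i → push 40,0
BINARY_OP - → 40 - 0 = 40
STORE_FAST z → z=40
LOAD_FAST i → push 0
LOAD_CONST → push 1
BINARY_OP + → 0 + 1 = 1
STORE_FAST i → i=1
LOAD_FAST i → push 1
LOAD_CONST → push 3
COMPARE_OP bool(<) → 1 vs 3 = True
POP_JUMP_IF_FALSE → pop True; no jump
LOAD_FAST_LOAD_FAST z,b → push 40,19
BINARY_OP + → 40 + 19 = 59
STORE_FAST z → z=59
LOAD_FAST_LOAD_FAST z,a → push 59,-12
BINARY_OP - → 59 - -12 = 71
STORE_FAST z → z=71
LOAD_FAST_LOAD_FAST z,i → push 71,1
BINARY_OP - → 71 - 1 = 70
STORE_FAST z → z=70
LOAD_FAST i → push 1
LOAD_CONST → push 1
BINARY_OP + → 1 + 1 = 2
STORE_FAST i → i=2
LOAD_FAST i → push 2
LOAD_CONST → push 3
COMPARE_OP bool(<) → 2 vs 3 = True
POP_JUMP_IF_FALSE → pop True; no jump
LOAD_FAST_LOAD_FAST z,b → push 70,19
BINARY_OP + → 70 + 19 = 89
STORE_FAST z → z=89
LOAD_FAST_LOAD_FAST z,a → push 89,-12
BINARY_OP - → 89 - -12 = 101
STORE_FAST z → z=101
LOAD_FAST_LOAD_FAST z,i → push 101,2
BINARY_OP - → 101 - 2 = 99
STORE_FAST z → z=99
LOAD_FAST i → push 2
LOAD_CONST → push 1
BINARY_OP + → 2 + 1 = 3
STORE_FAST i → i=3
LOAD_FAST i → push 3
LOAD_CONST → push 3
COMPARE_OP bool(<) → 3 vs 3 = False
POP_JUMP_IF_FALSE → pop False; jump
LOAD_FAST z → push 99
RETURN_VALUE → return 99.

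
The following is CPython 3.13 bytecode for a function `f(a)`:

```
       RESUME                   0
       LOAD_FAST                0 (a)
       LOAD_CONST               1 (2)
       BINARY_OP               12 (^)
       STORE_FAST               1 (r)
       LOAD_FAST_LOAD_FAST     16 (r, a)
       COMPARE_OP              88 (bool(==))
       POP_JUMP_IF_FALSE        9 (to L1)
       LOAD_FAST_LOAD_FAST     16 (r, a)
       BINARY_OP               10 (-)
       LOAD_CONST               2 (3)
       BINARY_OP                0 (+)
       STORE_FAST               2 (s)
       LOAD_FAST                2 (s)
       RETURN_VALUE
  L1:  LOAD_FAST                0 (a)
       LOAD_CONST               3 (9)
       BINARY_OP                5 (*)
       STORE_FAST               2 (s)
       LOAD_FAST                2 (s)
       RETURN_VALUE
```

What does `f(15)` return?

135

LOAD_FAST a → push 15. Stack: [15]
LOAD_CONST → push 2. Stack: [15, 2]
BINARY_OP ^ → 15 ^ 2 = 13. Stack: [13]
STORE_FAST r → r=13. Stack: []
LOAD_FAST_LOAD_FAST r,a → push 13,15. Stack: [13, 15]
COMPARE_OP bool(==) → 13 vs 15 = False. Stack: [False]
POP_JUMP_IF_FALSE → pop False; jump. Stack: []
LOAD_FAST a → push 15. Stack: [15]
LOAD_CONST → push 9. Stack: [15, 9]
BINARY_OP * → 15 * 9 = 135. Stack: [135]
STORE_FAST s → s=135. Stack: []
LOAD_FAST s → push 135. Stack: [135]
RETURN_VALUE → return 135.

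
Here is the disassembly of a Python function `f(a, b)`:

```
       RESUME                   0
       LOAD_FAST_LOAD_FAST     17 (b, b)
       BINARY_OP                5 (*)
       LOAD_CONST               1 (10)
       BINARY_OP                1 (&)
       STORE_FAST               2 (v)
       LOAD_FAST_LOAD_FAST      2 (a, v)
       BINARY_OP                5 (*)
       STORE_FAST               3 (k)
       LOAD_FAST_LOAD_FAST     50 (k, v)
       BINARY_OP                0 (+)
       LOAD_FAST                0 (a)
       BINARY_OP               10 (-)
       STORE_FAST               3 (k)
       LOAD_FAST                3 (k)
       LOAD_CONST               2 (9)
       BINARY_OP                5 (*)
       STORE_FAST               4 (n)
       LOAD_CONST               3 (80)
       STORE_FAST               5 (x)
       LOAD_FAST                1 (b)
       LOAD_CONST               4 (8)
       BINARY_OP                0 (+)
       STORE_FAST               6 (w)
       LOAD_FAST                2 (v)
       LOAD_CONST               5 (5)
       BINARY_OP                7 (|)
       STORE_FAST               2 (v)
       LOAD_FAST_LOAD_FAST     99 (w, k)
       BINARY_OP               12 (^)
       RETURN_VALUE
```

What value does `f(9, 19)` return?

92

LOAD_FAST_LOAD_FAST b,b → push 19,19. Stack: [19, 19]
BINARY_OP * → 19 * 19 = 361. Stack: [361]
LOAD_CONST → push 10. Stack: [361, 10]
BINARY_OP & → 361 & 10 = 8. Stack: [8]
STORE_FAST v → v=8. Stack: []
LOAD_FAST_LOAD_FAST a,v → push 9,8. Stack: [9, 8]
BINARY_OP * → 9 * 8 = 72. Stack: [72]
STORE_FAST k → k=72. Stack: []
LOAD_FAST_LOAD_FAST k,v → push 72,8. Stack: [72, 8]
BINARY_OP + → 72 + 8 = 80. Stack: [80]
LOAD_FAST a → push 9. Stack: [80, 9]
BINARY_OP - → 80 - 9 = 71. Stack: [71]
STORE_FAST k → k=71. Stack: []
LOAD_FAST k → push 71. Stack: [71]
LOAD_CONST → push 9. Stack: [71, 9]
BINARY_OP * → 71 * 9 = 639. Stack: [639]
STORE_FAST n → n=639. Stack: []
LOAD_CONST → push 80. Stack: [80]
STORE_FAST x → x=80. Stack: []
LOAD_FAST b → push 19. Stack: [19]
LOAD_CONST → push 8. Stack: [19, 8]
BINARY_OP + → 19 + 8 = 27. Stack: [27]
STORE_FAST w → w=27. Stack: []
LOAD_FAST v → push 8. Stack: [8]
LOAD_CONST → push 5. Stack: [8, 5]
BINARY_OP | → 8 | 5 = 13. Stack: [13]
STORE_FAST v → v=13. Stack: []
LOAD_FAST_LOAD_FAST w,k → push 27,71. Stack: [27, 71]
BINARY_OP ^ → 27 ^ 71 = 92. Stack: [92]
RETURN_VALUE → return 92.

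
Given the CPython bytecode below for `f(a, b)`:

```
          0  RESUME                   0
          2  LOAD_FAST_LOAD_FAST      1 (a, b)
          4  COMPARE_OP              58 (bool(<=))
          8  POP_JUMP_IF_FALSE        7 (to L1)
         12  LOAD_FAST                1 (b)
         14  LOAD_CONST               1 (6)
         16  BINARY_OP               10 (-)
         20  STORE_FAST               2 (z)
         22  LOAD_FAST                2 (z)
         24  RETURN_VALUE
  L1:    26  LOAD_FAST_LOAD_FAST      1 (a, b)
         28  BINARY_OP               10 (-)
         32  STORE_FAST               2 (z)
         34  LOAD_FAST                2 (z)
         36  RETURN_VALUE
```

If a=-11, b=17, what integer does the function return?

11

LOAD_FAST_LOAD_FAST a,b → push -11,17. Stack: [-11, 17]
COMPARE_OP bool(<=) → -11 vs 17 = True. Stack: [True]
POP_JUMP_IF_FALSE → pop True; no jump. Stack: []
LOAD_FAST b → push 17. Stack: [17]
LOAD_CONST → push 6. Stack: [17, 6]
BINARY_OP - → 17 - 6 = 11. Stack: [11]
STORE_FAST z → z=11. Stack: []
LOAD_FAST z → push 11. Stack: [11]
RETURN_VALUE → return 11.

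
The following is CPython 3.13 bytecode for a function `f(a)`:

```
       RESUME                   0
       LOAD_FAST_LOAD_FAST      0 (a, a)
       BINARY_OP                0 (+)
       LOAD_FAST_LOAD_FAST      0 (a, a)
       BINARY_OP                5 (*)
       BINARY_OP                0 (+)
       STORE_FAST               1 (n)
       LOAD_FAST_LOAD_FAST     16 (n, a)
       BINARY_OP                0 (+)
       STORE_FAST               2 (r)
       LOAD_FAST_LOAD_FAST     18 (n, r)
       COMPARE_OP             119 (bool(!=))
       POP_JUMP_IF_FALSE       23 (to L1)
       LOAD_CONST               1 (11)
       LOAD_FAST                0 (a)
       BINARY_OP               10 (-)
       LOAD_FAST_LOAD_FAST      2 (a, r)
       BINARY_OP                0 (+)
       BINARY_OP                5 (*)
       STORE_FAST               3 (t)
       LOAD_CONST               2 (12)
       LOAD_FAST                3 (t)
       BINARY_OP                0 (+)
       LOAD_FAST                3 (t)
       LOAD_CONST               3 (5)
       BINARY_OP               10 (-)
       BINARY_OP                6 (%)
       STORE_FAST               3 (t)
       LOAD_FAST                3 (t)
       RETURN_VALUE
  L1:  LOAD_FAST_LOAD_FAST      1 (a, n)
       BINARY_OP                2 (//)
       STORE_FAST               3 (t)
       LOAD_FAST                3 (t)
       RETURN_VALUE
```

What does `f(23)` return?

-7440

LOAD_FAST_LOAD_FAST a,a → push 23,23. Stack: [23, 23]
BINARY_OP + → 23 + 23 = 46. Stack: [46]
LOAD_FAST_LOAD_FAST a,a → push 23,23. Stack: [46, 23, 23]
BINARY_OP * → 23 * 23 = 529. Stack: [46, 529]
BINARY_OP + → 46 + 529 = 575. Stack: [575]
STORE_FAST n → n=575. Stack: []
LOAD_FAST_LOAD_FAST n,a → push 575,23. Stack: [575, 23]
BINARY_OP + → 575 + 23 = 598. Stack: [598]
STORE_FAST r → r=598. Stack: []
LOAD_FAST_LOAD_FAST n,r → push 575,598. Stack: [575, 598]
COMPARE_OP bool(!=) → 575 vs 598 = True. Stack: [True]
POP_JUMP_IF_FALSE → pop True; no jump. Stack: []
LOAD_CONST → push 11. Stack: [11]
LOAD_FAST a → push 23. Stack: [11, 23]
BINARY_OP - → 11 - 23 = -12. Stack: [-12]
LOAD_FAST_LOAD_FAST a,r → push 23,598. Stack: [-12, 23, 598]
BINARY_OP + → 23 + 598 = 621. Stack: [-12, 621]
BINARY_OP * → -12 * 621 = -7452. Stack: [-7452]
STORE_FAST t → t=-7452. Stack: []
LOAD_CONST → push 12. Stack: [12]
LOAD_FAST t → push -7452. Stack: [12, -7452]
BINARY_OP + → 12 + -7452 = -7440. Stack: [-7440]
LOAD_FAST t → push -7452. Stack: [-7440, -7452]
LOAD_CONST → push 5. Stack: [-7440, -7452, 5]
BINARY_OP - → -7452 - 5 = -7457. Stack: [-7440, -7457]
BINARY_OP % → -7440 % -7457 = -7440. Stack: [-7440]
STORE_FAST t → t=-7440. Stack: []
LOAD_FAST t → push -7440. Stack: [-7440]
RETURN_VALUE → return -7440.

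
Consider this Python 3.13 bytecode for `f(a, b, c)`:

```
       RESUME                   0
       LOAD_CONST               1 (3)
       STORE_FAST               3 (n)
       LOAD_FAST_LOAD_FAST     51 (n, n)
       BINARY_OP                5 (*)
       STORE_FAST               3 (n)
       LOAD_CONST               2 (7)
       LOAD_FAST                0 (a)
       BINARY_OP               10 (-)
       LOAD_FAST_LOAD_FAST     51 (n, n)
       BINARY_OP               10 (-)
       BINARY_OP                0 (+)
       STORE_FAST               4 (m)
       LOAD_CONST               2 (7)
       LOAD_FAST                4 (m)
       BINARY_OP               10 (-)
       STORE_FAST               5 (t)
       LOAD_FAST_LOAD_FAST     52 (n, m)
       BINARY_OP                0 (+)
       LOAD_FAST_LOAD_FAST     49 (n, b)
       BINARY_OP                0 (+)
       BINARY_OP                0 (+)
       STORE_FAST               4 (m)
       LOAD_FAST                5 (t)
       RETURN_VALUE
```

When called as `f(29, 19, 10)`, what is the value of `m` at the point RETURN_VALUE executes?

15

LOAD_CONST → push 3. Stack: [3]
STORE_FAST n → n=3. Stack: []
LOAD_FAST_LOAD_FAST n,n → push 3,3. Stack: [3, 3]
BINARY_OP * → 3 * 3 = 9. Stack: [9]
STORE_FAST n → n=9. Stack: []
LOAD_CONST → push 7. Stack: [7]
LOAD_FAST a → push 29. Stack: [7, 29]
BINARY_OP - → 7 - 29 = -22. Stack: [-22]
LOAD_FAST_LOAD_FAST n,n → push 9,9. Stack: [-22, 9, 9]
BINARY_OP - → 9 - 9 = 0. Stack: [-22, 0]
BINARY_OP + → -22 + 0 = -22. Stack: [-22]
STORE_FAST m → m=-22. Stack: []
LOAD_CONST → push 7. Stack: [7]
LOAD_FAST m → push -22. Stack: [7, -22]
BINARY_OP - → 7 - -22 = 29. Stack: [29]
STORE_FAST t → t=29. Stack: []
LOAD_FAST_LOAD_FAST n,m → push 9,-22. Stack: [9, -22]
BINARY_OP + → 9 + -22 = -13. Stack: [-13]
LOAD_FAST_LOAD_FAST n,b → push 9,19. Stack: [-13, 9, 19]
BINARY_OP + → 9 + 19 = 28. Stack: [-13, 28]
BINARY_OP + → -13 + 28 = 15. Stack: [15]
STORE_FAST m → m=15. Stack: []
LOAD_FAST t → push 29. Stack: [29]
RETURN_VALUE → return 29.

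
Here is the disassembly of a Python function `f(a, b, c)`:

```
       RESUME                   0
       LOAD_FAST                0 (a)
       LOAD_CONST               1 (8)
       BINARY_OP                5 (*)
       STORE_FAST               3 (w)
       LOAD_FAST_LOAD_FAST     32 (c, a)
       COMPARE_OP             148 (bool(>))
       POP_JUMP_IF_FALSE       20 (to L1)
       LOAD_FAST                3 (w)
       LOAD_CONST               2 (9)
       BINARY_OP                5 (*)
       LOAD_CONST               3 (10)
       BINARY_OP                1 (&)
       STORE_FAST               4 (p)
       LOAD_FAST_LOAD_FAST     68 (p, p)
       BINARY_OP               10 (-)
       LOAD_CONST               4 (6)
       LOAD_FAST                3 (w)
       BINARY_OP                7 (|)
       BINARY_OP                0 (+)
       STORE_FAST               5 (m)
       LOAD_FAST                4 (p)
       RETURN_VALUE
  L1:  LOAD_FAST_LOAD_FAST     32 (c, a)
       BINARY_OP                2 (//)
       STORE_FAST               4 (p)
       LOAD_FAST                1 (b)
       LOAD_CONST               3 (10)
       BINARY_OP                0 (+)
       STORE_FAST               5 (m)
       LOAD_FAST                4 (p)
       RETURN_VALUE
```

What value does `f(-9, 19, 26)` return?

LOAD_FAST a → push -9. Stack: [-9]
LOAD_CONST → push 8. Stack: [-9, 8]
BINARY_OP * → -9 * 8 = -72. Stack: [-72]
STORE_FAST w → w=-72. Stack: []
LOAD_FAST_LOAD_FAST c,a → push 26,-9. Stack: [26, -9]
COMPARE_OP bool(>) → 26 vs -9 = True. Stack: [True]
POP_JUMP_IF_FALSE → pop True; no jump. Stack: []
LOAD_FAST w → push -72. Stack: [-72]
LOAD_CONST → push 9. Stack: [-72, 9]
BINARY_OP * → -72 * 9 = -648. Stack: [-648]
LOAD_CONST → push 10. Stack: [-648, 10]
BINARY_OP & → -648 & 10 = 8. Stack: [8]
STORE_FAST p → p=8. Stack: []
LOAD_FAST_LOAD_FAST p,p → push 8,8. Stack: [8, 8]
BINARY_OP - → 8 - 8 = 0. Stack: [0]
LOAD_CONST → push 6. Stack: [0, 6]
LOAD_FAST w → push -72. Stack: [0, 6, -72]
BINARY_OP | → 6 | -72 = -66. Stack: [0, -66]
BINARY_OP + → 0 + -66 = -66. Stack: [-66]
STORE_FAST m → m=-66. Stack: []
LOAD_FAST p → push 8. Stack: [8]
RETURN_VALUE → return 8.

8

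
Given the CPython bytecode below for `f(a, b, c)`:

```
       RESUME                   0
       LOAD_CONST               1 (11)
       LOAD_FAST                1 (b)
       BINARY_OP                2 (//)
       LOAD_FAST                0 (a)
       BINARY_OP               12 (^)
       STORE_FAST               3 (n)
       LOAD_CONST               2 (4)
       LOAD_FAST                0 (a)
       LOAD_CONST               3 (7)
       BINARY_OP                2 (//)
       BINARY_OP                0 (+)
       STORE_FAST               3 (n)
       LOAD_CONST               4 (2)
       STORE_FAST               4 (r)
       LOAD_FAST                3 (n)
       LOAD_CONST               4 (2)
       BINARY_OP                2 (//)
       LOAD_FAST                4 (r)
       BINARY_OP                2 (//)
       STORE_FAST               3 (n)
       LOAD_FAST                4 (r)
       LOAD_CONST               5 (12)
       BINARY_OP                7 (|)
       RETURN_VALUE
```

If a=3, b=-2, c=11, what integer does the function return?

14

LOAD_CONST → push 11. Stack: [11]
LOAD_FAST b → push -2. Stack: [11, -2]
BINARY_OP // → 11 // -2 = -6. Stack: [-6]
LOAD_FAST a → push 3. Stack: [-6, 3]
BINARY_OP ^ → -6 ^ 3 = -7. Stack: [-7]
STORE_FAST n → n=-7. Stack: []
LOAD_CONST → push 4. Stack: [4]
LOAD_FAST a → push 3. Stack: [4, 3]
LOAD_CONST → push 7. Stack: [4, 3, 7]
BINARY_OP // → 3 // 7 = 0. Stack: [4, 0]
BINARY_OP + → 4 + 0 = 4. Stack: [4]
STORE_FAST n → n=4. Stack: []
LOAD_CONST → push 2. Stack: [2]
STORE_FAST r → r=2. Stack: []
LOAD_FAST n → push 4. Stack: [4]
LOAD_CONST → push 2. Stack: [4, 2]
BINARY_OP // → 4 // 2 = 2. Stack: [2]
LOAD_FAST r → push 2. Stack: [2, 2]
BINARY_OP // → 2 // 2 = 1. Stack: [1]
STORE_FAST n → n=1. Stack: []
LOAD_FAST r → push 2. Stack: [2]
LOAD_CONST → push 12. Stack: [2, 12]
BINARY_OP | → 2 | 12 = 14. Stack: [14]
RETURN_VALUE → return 14.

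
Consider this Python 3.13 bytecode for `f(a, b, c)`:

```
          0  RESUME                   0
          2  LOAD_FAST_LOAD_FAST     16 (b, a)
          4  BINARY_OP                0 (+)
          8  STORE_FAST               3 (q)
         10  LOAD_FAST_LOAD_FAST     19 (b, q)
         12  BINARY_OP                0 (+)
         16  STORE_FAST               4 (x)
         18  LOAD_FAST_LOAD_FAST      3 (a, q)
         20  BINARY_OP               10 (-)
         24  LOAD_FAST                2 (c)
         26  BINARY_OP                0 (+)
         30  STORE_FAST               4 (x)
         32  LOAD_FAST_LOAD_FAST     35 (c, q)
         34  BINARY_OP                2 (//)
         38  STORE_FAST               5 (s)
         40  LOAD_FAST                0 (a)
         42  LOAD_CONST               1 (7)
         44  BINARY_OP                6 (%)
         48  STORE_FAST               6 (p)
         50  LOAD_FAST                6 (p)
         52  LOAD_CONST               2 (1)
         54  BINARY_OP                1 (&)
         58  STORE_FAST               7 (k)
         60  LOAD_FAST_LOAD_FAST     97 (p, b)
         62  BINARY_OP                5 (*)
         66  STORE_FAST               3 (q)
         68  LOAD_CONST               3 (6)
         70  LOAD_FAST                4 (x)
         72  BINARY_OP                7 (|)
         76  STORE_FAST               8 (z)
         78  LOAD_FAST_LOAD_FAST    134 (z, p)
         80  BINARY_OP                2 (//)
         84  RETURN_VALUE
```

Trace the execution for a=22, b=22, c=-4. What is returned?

-26

LOAD_FAST_LOAD_FAST b,a → push 22,22. Stack: [22, 22]
BINARY_OP + → 22 + 22 = 44. Stack: [44]
STORE_FAST q → q=44. Stack: []
LOAD_FAST_LOAD_FAST b,q → push 22,44. Stack: [22, 44]
BINARY_OP + → 22 + 44 = 66. Stack: [66]
STORE_FAST x → x=66. Stack: []
LOAD_FAST_LOAD_FAST a,q → push 22,44. Stack: [22, 44]
BINARY_OP - → 22 - 44 = -22. Stack: [-22]
LOAD_FAST c → push -4. Stack: [-22, -4]
BINARY_OP + → -22 + -4 = -26. Stack: [-26]
STORE_FAST x → x=-26. Stack: []
LOAD_FAST_LOAD_FAST c,q → push -4,44. Stack: [-4, 44]
BINARY_OP // → -4 // 44 = -1. Stack: [-1]
STORE_FAST s → s=-1. Stack: []
LOAD_FAST a → push 22. Stack: [22]
LOAD_CONST → push 7. Stack: [22, 7]
BINARY_OP % → 22 % 7 = 1. Stack: [1]
STORE_FAST p → p=1. Stack: []
LOAD_FAST p → push 1. Stack: [1]
LOAD_CONST → push 1. Stack: [1, 1]
BINARY_OP & → 1 & 1 = 1. Stack: [1]
STORE_FAST k → k=1. Stack: []
LOAD_FAST_LOAD_FAST p,b → push 1,22. Stack: [1, 22]
BINARY_OP * → 1 * 22 = 22. Stack: [22]
STORE_FAST q → q=22. Stack: []
LOAD_CONST → push 6. Stack: [6]
LOAD_FAST x → push -26. Stack: [6, -26]
BINARY_OP | → 6 | -26 = -26. Stack: [-26]
STORE_FAST z → z=-26. Stack: []
LOAD_FAST_LOAD_FAST z,p → push -26,1. Stack: [-26, 1]
BINARY_OP // → -26 // 1 = -26. Stack: [-26]
RETURN_VALUE → return -26.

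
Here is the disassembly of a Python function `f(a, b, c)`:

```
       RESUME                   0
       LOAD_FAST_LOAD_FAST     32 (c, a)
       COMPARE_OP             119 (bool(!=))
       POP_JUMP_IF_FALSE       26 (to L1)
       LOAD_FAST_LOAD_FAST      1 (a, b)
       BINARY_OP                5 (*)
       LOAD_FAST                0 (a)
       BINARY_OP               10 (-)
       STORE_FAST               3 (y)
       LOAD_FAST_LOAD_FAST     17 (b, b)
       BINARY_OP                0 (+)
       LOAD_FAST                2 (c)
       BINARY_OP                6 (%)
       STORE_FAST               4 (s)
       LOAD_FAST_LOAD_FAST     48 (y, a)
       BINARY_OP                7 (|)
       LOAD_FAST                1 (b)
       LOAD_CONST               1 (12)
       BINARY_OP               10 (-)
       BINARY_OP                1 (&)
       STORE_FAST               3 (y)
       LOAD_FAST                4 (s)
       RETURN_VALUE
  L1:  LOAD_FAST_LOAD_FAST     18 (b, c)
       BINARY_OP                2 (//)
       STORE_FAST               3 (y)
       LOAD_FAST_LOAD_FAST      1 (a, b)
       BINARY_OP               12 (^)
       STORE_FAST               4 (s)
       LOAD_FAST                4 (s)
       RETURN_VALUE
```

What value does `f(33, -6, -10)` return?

LOAD_FAST_LOAD_FAST c,a → push -10,33. Stack: [-10, 33]
COMPARE_OP bool(!=) → -10 vs 33 = True. Stack: [True]
POP_JUMP_IF_FALSE → pop True; no jump. Stack: []
LOAD_FAST_LOAD_FAST a,b → push 33,-6. Stack: [33, -6]
BINARY_OP * → 33 * -6 = -198. Stack: [-198]
LOAD_FAST a → push 33. Stack: [-198, 33]
BINARY_OP - → -198 - 33 = -231. Stack: [-231]
STORE_FAST y → y=-231. Stack: []
LOAD_FAST_LOAD_FAST b,b → push -6,-6. Stack: [-6, -6]
BINARY_OP + → -6 + -6 = -12. Stack: [-12]
LOAD_FAST c → push -10. Stack: [-12, -10]
BINARY_OP % → -12 % -10 = -2. Stack: [-2]
STORE_FAST s → s=-2. Stack: []
LOAD_FAST_LOAD_FAST y,a → push -231,33. Stack: [-231, 33]
BINARY_OP | → -231 | 33 = -199. Stack: [-199]
LOAD_FAST b → push -6. Stack: [-199, -6]
LOAD_CONST → push 12. Stack: [-199, -6, 12]
BINARY_OP - → -6 - 12 = -18. Stack: [-199, -18]
BINARY_OP & → -199 & -18 = -216. Stack: [-216]
STORE_FAST y → y=-216. Stack: []
LOAD_FAST s → push -2. Stack: [-2]
RETURN_VALUE → return -2.

-2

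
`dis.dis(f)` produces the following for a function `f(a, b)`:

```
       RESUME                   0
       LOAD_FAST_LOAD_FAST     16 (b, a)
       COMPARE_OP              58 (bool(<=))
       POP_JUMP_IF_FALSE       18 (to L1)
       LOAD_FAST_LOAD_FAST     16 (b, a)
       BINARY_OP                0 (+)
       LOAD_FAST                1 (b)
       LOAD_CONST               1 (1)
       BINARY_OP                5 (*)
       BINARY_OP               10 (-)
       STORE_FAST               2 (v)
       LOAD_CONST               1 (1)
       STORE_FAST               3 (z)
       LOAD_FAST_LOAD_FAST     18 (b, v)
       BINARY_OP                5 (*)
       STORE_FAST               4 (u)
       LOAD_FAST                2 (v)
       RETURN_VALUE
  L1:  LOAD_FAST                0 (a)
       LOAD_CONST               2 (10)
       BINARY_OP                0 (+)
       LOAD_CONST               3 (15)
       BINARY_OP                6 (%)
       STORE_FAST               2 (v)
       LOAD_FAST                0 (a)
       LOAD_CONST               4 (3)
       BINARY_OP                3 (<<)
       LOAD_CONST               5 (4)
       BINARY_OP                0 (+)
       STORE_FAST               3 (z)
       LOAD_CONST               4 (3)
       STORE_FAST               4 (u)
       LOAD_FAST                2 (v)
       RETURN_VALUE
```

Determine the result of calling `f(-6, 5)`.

LOAD_FAST_LOAD_FAST b,a → push 5,-6. Stack: [5, -6]
COMPARE_OP bool(<=) → 5 vs -6 = False. Stack: [False]
POP_JUMP_IF_FALSE → pop False; jump. Stack: []
LOAD_FAST a → push -6. Stack: [-6]
LOAD_CONST → push 10. Stack: [-6, 10]
BINARY_OP + → -6 + 10 = 4. Stack: [4]
LOAD_CONST → push 15. Stack: [4, 15]
BINARY_OP % → 4 % 15 = 4. Stack: [4]
STORE_FAST v → v=4. Stack: []
LOAD_FAST a → push -6. Stack: [-6]
LOAD_CONST → push 3. Stack: [-6, 3]
BINARY_OP << → -6 << 3 = -48. Stack: [-48]
LOAD_CONST → push 4. Stack: [-48, 4]
BINARY_OP + → -48 + 4 = -44. Stack: [-44]
STORE_FAST z → z=-44. Stack: []
LOAD_CONST → push 3. Stack: [3]
STORE_FAST u → u=3. Stack: []
LOAD_FAST v → push 4. Stack: [4]
RETURN_VALUE → return 4.

4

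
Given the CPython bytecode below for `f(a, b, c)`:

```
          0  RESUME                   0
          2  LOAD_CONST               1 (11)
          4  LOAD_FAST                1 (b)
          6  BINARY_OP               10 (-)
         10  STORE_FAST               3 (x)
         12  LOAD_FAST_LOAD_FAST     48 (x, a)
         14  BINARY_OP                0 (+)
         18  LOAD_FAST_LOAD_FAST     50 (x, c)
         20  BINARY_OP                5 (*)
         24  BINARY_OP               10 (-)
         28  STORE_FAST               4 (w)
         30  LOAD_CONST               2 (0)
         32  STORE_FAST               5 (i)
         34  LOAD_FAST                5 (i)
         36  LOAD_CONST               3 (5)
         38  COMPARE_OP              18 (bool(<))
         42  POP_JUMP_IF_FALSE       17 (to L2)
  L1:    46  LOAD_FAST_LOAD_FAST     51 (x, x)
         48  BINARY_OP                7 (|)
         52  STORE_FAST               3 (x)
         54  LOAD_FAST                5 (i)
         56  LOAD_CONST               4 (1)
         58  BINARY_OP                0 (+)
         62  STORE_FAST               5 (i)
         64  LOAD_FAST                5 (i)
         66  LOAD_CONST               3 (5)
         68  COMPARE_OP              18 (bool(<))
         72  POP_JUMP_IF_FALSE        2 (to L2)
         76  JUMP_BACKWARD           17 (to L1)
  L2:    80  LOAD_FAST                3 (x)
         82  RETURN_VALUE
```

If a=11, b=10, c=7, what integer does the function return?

LOAD_CONST → push 11
LOAD_FAST b → push 10
BINARY_OP - → 11 - 10 = 1
STORE_FAST x → x=1
LOAD_FAST_LOAD_FAST x,a → push 1,11
BINARY_OP + → 1 + 11 = 12
LOAD_FAST_LOAD_FAST x,c → push 1,7
BINARY_OP * → 1 * 7 = 7
BINARY_OP - → 12 - 7 = 5
STORE_FAST w → w=5
LOAD_CONST → push 0
STORE_FAST i → i=0
LOAD_FAST i → push 0
LOAD_CONST → push 5
COMPARE_OP bool(<) → 0 vs 5 = True
POP_JUMP_IF_FALSE → pop True; no jump
LOAD_FAST_LOAD_FAST x,x → push 1,1
BINARY_OP | → 1 | 1 = 1
STORE_FAST x → x=1
LOAD_FAST i → push 0
LOAD_CONST → push 1
BINARY_OP + → 0 + 1 = 1
STORE_FAST i → i=1
LOAD_FAST i → push 1
LOAD_CONST → push 5
COMPARE_OP bool(<) → 1 vs 5 = True
POP_JUMP_IF_FALSE → pop True; no jump
LOAD_FAST_LOAD_FAST x,x → push 1,1
BINARY_OP | → 1 | 1 = 1
STORE_FAST x → x=1
LOAD_FAST i → push 1
LOAD_CONST → push 1
BINARY_OP + → 1 + 1 = 2
STORE_FAST i → i=2
LOAD_FAST i → push 2
LOAD_CONST → push 5
COMPARE_OP bool(<) → 2 vs 5 = True
POP_JUMP_IF_FALSE → pop True; no jump
LOAD_FAST_LOAD_FAST x,x → push 1,1
BINARY_OP | → 1 | 1 = 1
STORE_FAST x → x=1
LOAD_FAST i → push 2
LOAD_CONST → push 1
BINARY_OP + → 2 + 1 = 3
STORE_FAST i → i=3
LOAD_FAST i → push 3
LOAD_CONST → push 5
COMPARE_OP bool(<) → 3 vs 5 = True
POP_JUMP_IF_FALSE → pop True; no jump
LOAD_FAST_LOAD_FAST x,x → push 1,1
BINARY_OP | → 1 | 1 = 1
STORE_FAST x → x=1
LOAD_FAST i → push 3
LOAD_CONST → push 1
BINARY_OP + → 3 + 1 = 4
STORE_FAST i → i=4
LOAD_FAST i → push 4
LOAD_CONST → push 5
COMPARE_OP bool(<) → 4 vs 5 = True
POP_JUMP_IF_FALSE → pop True; no jump
LOAD_FAST_LOAD_FAST x,x → push 1,1
BINARY_OP | → 1 | 1 = 1
STORE_FAST x → x=1
LOAD_FAST i → push 4
LOAD_CONST → push 1
BINARY_OP + → 4 + 1 = 5
STORE_FAST i → i=5
LOAD_FAST i → push 5
LOAD_CONST → push 5
COMPARE_OP bool(<) → 5 vs 5 = False
POP_JUMP_IF_FALSE → pop False; jump
LOAD_FAST x → push 1
RETURN_VALUE → return 1.

1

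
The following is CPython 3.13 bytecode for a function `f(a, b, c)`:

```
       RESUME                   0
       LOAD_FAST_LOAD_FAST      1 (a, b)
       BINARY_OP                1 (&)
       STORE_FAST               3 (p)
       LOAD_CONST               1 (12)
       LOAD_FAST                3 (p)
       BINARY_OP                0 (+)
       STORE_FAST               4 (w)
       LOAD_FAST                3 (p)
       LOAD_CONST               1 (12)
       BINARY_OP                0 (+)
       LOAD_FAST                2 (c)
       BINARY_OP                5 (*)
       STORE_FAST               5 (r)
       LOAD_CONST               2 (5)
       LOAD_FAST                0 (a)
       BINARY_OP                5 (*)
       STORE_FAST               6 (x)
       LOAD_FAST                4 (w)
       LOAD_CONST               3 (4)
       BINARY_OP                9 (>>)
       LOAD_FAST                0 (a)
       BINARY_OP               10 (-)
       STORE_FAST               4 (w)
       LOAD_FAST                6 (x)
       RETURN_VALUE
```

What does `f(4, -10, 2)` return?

LOAD_FAST_LOAD_FAST a,b → push 4,-10. Stack: [4, -10]
BINARY_OP & → 4 & -10 = 4. Stack: [4]
STORE_FAST p → p=4. Stack: []
LOAD_CONST → push 12. Stack: [12]
LOAD_FAST p → push 4. Stack: [12, 4]
BINARY_OP + → 12 + 4 = 16. Stack: [16]
STORE_FAST w → w=16. Stack: []
LOAD_FAST p → push 4. Stack: [4]
LOAD_CONST → push 12. Stack: [4, 12]
BINARY_OP + → 4 + 12 = 16. Stack: [16]
LOAD_FAST c → push 2. Stack: [16, 2]
BINARY_OP * → 16 * 2 = 32. Stack: [32]
STORE_FAST r → r=32. Stack: []
LOAD_CONST → push 5. Stack: [5]
LOAD_FAST a → push 4. Stack: [5, 4]
BINARY_OP * → 5 * 4 = 20. Stack: [20]
STORE_FAST x → x=20. Stack: []
LOAD_FAST w → push 16. Stack: [16]
LOAD_CONST → push 4. Stack: [16, 4]
BINARY_OP >> → 16 >> 4 = 1. Stack: [1]
LOAD_FAST a → push 4. Stack: [1, 4]
BINARY_OP - → 1 - 4 = -3. Stack: [-3]
STORE_FAST w → w=-3. Stack: []
LOAD_FAST x → push 20. Stack: [20]
RETURN_VALUE → return 20.

20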